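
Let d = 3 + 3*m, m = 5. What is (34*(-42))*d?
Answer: -25704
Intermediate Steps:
d = 18 (d = 3 + 3*5 = 3 + 15 = 18)
(34*(-42))*d = (34*(-42))*18 = -1428*18 = -25704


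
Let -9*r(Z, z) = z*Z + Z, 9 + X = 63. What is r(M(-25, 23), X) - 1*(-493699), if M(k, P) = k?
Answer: 4444666/9 ≈ 4.9385e+5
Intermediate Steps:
X = 54 (X = -9 + 63 = 54)
r(Z, z) = -Z/9 - Z*z/9 (r(Z, z) = -(z*Z + Z)/9 = -(Z*z + Z)/9 = -(Z + Z*z)/9 = -Z/9 - Z*z/9)
r(M(-25, 23), X) - 1*(-493699) = -⅑*(-25)*(1 + 54) - 1*(-493699) = -⅑*(-25)*55 + 493699 = 1375/9 + 493699 = 4444666/9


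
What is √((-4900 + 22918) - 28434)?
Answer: 4*I*√651 ≈ 102.06*I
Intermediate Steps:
√((-4900 + 22918) - 28434) = √(18018 - 28434) = √(-10416) = 4*I*√651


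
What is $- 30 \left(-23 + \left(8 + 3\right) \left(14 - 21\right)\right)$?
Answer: $3000$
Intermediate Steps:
$- 30 \left(-23 + \left(8 + 3\right) \left(14 - 21\right)\right) = - 30 \left(-23 + 11 \left(-7\right)\right) = - 30 \left(-23 - 77\right) = \left(-30\right) \left(-100\right) = 3000$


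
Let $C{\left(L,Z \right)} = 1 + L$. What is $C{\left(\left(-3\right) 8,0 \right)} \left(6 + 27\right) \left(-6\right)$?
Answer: $4554$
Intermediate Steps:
$C{\left(\left(-3\right) 8,0 \right)} \left(6 + 27\right) \left(-6\right) = \left(1 - 24\right) \left(6 + 27\right) \left(-6\right) = \left(1 - 24\right) 33 \left(-6\right) = \left(-23\right) 33 \left(-6\right) = \left(-759\right) \left(-6\right) = 4554$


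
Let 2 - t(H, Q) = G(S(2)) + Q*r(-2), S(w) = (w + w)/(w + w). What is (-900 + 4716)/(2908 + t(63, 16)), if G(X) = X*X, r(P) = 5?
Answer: 1272/943 ≈ 1.3489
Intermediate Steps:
S(w) = 1 (S(w) = (2*w)/((2*w)) = (2*w)*(1/(2*w)) = 1)
G(X) = X**2
t(H, Q) = 1 - 5*Q (t(H, Q) = 2 - (1**2 + Q*5) = 2 - (1 + 5*Q) = 2 + (-1 - 5*Q) = 1 - 5*Q)
(-900 + 4716)/(2908 + t(63, 16)) = (-900 + 4716)/(2908 + (1 - 5*16)) = 3816/(2908 + (1 - 80)) = 3816/(2908 - 79) = 3816/2829 = 3816*(1/2829) = 1272/943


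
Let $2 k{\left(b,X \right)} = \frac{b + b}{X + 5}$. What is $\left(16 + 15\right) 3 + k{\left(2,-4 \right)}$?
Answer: $95$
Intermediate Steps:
$k{\left(b,X \right)} = \frac{b}{5 + X}$ ($k{\left(b,X \right)} = \frac{\left(b + b\right) \frac{1}{X + 5}}{2} = \frac{2 b \frac{1}{5 + X}}{2} = \frac{b}{5 + X}$)
$\left(16 + 15\right) 3 + k{\left(2,-4 \right)} = \left(16 + 15\right) 3 + \frac{2}{5 - 4} = 31 \cdot 3 + \frac{2}{1} = 93 + 2 \cdot 1 = 93 + 2 = 95$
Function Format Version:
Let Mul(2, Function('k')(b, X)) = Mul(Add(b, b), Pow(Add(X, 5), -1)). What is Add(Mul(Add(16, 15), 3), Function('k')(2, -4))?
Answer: 95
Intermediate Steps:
Function('k')(b, X) = Mul(b, Pow(Add(5, X), -1)) (Function('k')(b, X) = Mul(Rational(1, 2), Mul(Add(b, b), Pow(Add(X, 5), -1))) = Mul(Rational(1, 2), Mul(Mul(2, b), Pow(Add(5, X), -1))) = Mul(Rational(1, 2), Mul(2, b, Pow(Add(5, X), -1))) = Mul(b, Pow(Add(5, X), -1)))
Add(Mul(Add(16, 15), 3), Function('k')(2, -4)) = Add(Mul(Add(16, 15), 3), Mul(2, Pow(Add(5, -4), -1))) = Add(Mul(31, 3), Mul(2, Pow(1, -1))) = Add(93, Mul(2, 1)) = Add(93, 2) = 95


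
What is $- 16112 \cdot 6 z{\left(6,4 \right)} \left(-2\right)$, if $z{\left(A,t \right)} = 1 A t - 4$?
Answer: $3866880$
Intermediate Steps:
$z{\left(A,t \right)} = -4 + A t$ ($z{\left(A,t \right)} = A t - 4 = -4 + A t$)
$- 16112 \cdot 6 z{\left(6,4 \right)} \left(-2\right) = - 16112 \cdot 6 \left(-4 + 6 \cdot 4\right) \left(-2\right) = - 16112 \cdot 6 \left(-4 + 24\right) \left(-2\right) = - 16112 \cdot 6 \cdot 20 \left(-2\right) = - 16112 \cdot 120 \left(-2\right) = \left(-16112\right) \left(-240\right) = 3866880$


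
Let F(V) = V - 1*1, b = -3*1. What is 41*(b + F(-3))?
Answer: -287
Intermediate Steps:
b = -3
F(V) = -1 + V (F(V) = V - 1 = -1 + V)
41*(b + F(-3)) = 41*(-3 + (-1 - 3)) = 41*(-3 - 4) = 41*(-7) = -287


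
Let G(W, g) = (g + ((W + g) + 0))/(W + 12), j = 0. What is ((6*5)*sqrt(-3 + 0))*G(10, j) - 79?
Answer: -79 + 150*I*sqrt(3)/11 ≈ -79.0 + 23.619*I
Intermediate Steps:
G(W, g) = (W + 2*g)/(12 + W) (G(W, g) = (g + (W + g))/(12 + W) = (W + 2*g)/(12 + W))
((6*5)*sqrt(-3 + 0))*G(10, j) - 79 = ((6*5)*sqrt(-3 + 0))*((10 + 2*0)/(12 + 10)) - 79 = (30*sqrt(-3))*((10 + 0)/22) - 79 = (30*(I*sqrt(3)))*((1/22)*10) - 79 = (30*I*sqrt(3))*(5/11) - 79 = 150*I*sqrt(3)/11 - 79 = -79 + 150*I*sqrt(3)/11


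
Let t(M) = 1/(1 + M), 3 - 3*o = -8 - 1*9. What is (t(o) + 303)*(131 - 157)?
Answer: -181272/23 ≈ -7881.4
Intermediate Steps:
o = 20/3 (o = 1 - (-8 - 1*9)/3 = 1 - (-8 - 9)/3 = 1 - 1/3*(-17) = 1 + 17/3 = 20/3 ≈ 6.6667)
(t(o) + 303)*(131 - 157) = (1/(1 + 20/3) + 303)*(131 - 157) = (1/(23/3) + 303)*(-26) = (3/23 + 303)*(-26) = (6972/23)*(-26) = -181272/23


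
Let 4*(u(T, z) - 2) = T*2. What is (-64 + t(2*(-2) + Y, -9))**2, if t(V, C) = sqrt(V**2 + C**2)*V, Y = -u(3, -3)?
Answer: 189061/16 + 1440*sqrt(61) ≈ 23063.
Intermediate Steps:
u(T, z) = 2 + T/2 (u(T, z) = 2 + (T*2)/4 = 2 + (2*T)/4 = 2 + T/2)
Y = -7/2 (Y = -(2 + (1/2)*3) = -(2 + 3/2) = -1*7/2 = -7/2 ≈ -3.5000)
t(V, C) = V*sqrt(C**2 + V**2) (t(V, C) = sqrt(C**2 + V**2)*V = V*sqrt(C**2 + V**2))
(-64 + t(2*(-2) + Y, -9))**2 = (-64 + (2*(-2) - 7/2)*sqrt((-9)**2 + (2*(-2) - 7/2)**2))**2 = (-64 + (-4 - 7/2)*sqrt(81 + (-4 - 7/2)**2))**2 = (-64 - 15*sqrt(81 + (-15/2)**2)/2)**2 = (-64 - 15*sqrt(81 + 225/4)/2)**2 = (-64 - 45*sqrt(61)/4)**2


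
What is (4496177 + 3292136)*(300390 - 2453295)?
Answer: -16767497999265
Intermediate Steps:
(4496177 + 3292136)*(300390 - 2453295) = 7788313*(-2152905) = -16767497999265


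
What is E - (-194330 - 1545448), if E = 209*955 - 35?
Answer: 1939338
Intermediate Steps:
E = 199560 (E = 199595 - 35 = 199560)
E - (-194330 - 1545448) = 199560 - (-194330 - 1545448) = 199560 - 1*(-1739778) = 199560 + 1739778 = 1939338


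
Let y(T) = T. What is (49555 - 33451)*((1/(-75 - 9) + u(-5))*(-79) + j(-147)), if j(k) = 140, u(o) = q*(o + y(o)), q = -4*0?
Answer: 15887938/7 ≈ 2.2697e+6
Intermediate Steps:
q = 0
u(o) = 0 (u(o) = 0*(o + o) = 0*(2*o) = 0)
(49555 - 33451)*((1/(-75 - 9) + u(-5))*(-79) + j(-147)) = (49555 - 33451)*((1/(-75 - 9) + 0)*(-79) + 140) = 16104*((1/(-84) + 0)*(-79) + 140) = 16104*((-1/84 + 0)*(-79) + 140) = 16104*(-1/84*(-79) + 140) = 16104*(79/84 + 140) = 16104*(11839/84) = 15887938/7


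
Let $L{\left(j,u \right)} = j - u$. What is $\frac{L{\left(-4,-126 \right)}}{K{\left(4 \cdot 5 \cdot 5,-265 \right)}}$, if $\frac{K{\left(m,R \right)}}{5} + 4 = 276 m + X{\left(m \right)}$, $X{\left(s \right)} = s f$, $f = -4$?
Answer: $\frac{61}{67990} \approx 0.00089719$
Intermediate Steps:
$X{\left(s \right)} = - 4 s$ ($X{\left(s \right)} = s \left(-4\right) = - 4 s$)
$K{\left(m,R \right)} = -20 + 1360 m$ ($K{\left(m,R \right)} = -20 + 5 \left(276 m - 4 m\right) = -20 + 5 \cdot 272 m = -20 + 1360 m$)
$\frac{L{\left(-4,-126 \right)}}{K{\left(4 \cdot 5 \cdot 5,-265 \right)}} = \frac{-4 - -126}{-20 + 1360 \cdot 4 \cdot 5 \cdot 5} = \frac{-4 + 126}{-20 + 1360 \cdot 20 \cdot 5} = \frac{122}{-20 + 1360 \cdot 100} = \frac{122}{-20 + 136000} = \frac{122}{135980} = 122 \cdot \frac{1}{135980} = \frac{61}{67990}$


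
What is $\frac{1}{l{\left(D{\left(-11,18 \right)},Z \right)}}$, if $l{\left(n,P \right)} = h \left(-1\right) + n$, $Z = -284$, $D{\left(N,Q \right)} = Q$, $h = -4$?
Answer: $\frac{1}{22} \approx 0.045455$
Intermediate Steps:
$l{\left(n,P \right)} = 4 + n$ ($l{\left(n,P \right)} = \left(-4\right) \left(-1\right) + n = 4 + n$)
$\frac{1}{l{\left(D{\left(-11,18 \right)},Z \right)}} = \frac{1}{4 + 18} = \frac{1}{22}$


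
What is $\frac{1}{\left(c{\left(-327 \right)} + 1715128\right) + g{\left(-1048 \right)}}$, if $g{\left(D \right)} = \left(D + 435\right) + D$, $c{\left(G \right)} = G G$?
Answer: $\frac{1}{1820396} \approx 5.4933 \cdot 10^{-7}$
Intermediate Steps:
$c{\left(G \right)} = G^{2}$
$g{\left(D \right)} = 435 + 2 D$ ($g{\left(D \right)} = \left(435 + D\right) + D = 435 + 2 D$)
$\frac{1}{\left(c{\left(-327 \right)} + 1715128\right) + g{\left(-1048 \right)}} = \frac{1}{\left(\left(-327\right)^{2} + 1715128\right) + \left(435 + 2 \left(-1048\right)\right)} = \frac{1}{\left(106929 + 1715128\right) + \left(435 - 2096\right)} = \frac{1}{1822057 - 1661} = \frac{1}{1820396}$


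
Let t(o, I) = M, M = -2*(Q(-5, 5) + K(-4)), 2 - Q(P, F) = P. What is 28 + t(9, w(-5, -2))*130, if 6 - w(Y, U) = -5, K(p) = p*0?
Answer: -1792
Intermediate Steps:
Q(P, F) = 2 - P
K(p) = 0
M = -14 (M = -2*((2 - 1*(-5)) + 0) = -2*((2 + 5) + 0) = -2*(7 + 0) = -2*7 = -14)
w(Y, U) = 11 (w(Y, U) = 6 - 1*(-5) = 6 + 5 = 11)
t(o, I) = -14
28 + t(9, w(-5, -2))*130 = 28 - 14*130 = 28 - 1820 = -1792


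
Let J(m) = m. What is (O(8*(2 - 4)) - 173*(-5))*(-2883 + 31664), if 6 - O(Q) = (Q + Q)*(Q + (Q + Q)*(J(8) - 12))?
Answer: 128219355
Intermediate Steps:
O(Q) = 6 + 14*Q² (O(Q) = 6 - (Q + Q)*(Q + (Q + Q)*(8 - 12)) = 6 - 2*Q*(Q + (2*Q)*(-4)) = 6 - 2*Q*(Q - 8*Q) = 6 - 2*Q*(-7*Q) = 6 - (-14)*Q² = 6 + 14*Q²)
(O(8*(2 - 4)) - 173*(-5))*(-2883 + 31664) = ((6 + 14*(8*(2 - 4))²) - 173*(-5))*(-2883 + 31664) = ((6 + 14*(8*(-2))²) + 865)*28781 = ((6 + 14*(-16)²) + 865)*28781 = ((6 + 14*256) + 865)*28781 = ((6 + 3584) + 865)*28781 = (3590 + 865)*28781 = 4455*28781 = 128219355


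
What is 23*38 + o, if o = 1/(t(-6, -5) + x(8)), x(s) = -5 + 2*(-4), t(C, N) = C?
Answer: 16605/19 ≈ 873.95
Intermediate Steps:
x(s) = -13 (x(s) = -5 - 8 = -13)
o = -1/19 (o = 1/(-6 - 13) = 1/(-19) = -1/19 ≈ -0.052632)
23*38 + o = 23*38 - 1/19 = 874 - 1/19 = 16605/19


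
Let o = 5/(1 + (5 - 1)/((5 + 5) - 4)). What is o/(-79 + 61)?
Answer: -⅙ ≈ -0.16667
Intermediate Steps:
o = 3 (o = 5/(1 + 4/(10 - 4)) = 5/(1 + 4/6) = 5/(1 + 4*(⅙)) = 5/(1 + ⅔) = 5/(5/3) = (⅗)*5 = 3)
o/(-79 + 61) = 3/(-79 + 61) = 3/(-18) = -1/18*3 = -⅙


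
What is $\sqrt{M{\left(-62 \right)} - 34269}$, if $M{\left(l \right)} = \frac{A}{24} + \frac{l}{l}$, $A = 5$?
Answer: $\frac{i \sqrt{4934562}}{12} \approx 185.12 i$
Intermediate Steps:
$M{\left(l \right)} = \frac{29}{24}$ ($M{\left(l \right)} = \frac{5}{24} + \frac{l}{l} = 5 \cdot \frac{1}{24} + 1 = \frac{5}{24} + 1 = \frac{29}{24}$)
$\sqrt{M{\left(-62 \right)} - 34269} = \sqrt{\frac{29}{24} - 34269} = \sqrt{- \frac{822427}{24}} = \frac{i \sqrt{4934562}}{12}$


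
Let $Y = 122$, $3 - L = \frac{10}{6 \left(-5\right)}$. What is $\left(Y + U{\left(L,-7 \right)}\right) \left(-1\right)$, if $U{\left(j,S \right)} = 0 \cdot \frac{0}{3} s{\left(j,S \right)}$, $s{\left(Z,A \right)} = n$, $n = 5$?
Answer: $-122$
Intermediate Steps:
$L = \frac{10}{3}$ ($L = 3 - \frac{10}{6 \left(-5\right)} = 3 - \frac{10}{-30} = 3 - 10 \left(- \frac{1}{30}\right) = 3 - - \frac{1}{3} = 3 + \frac{1}{3} = \frac{10}{3} \approx 3.3333$)
$s{\left(Z,A \right)} = 5$
$U{\left(j,S \right)} = 0$ ($U{\left(j,S \right)} = 0 \cdot \frac{0}{3} \cdot 5 = 0 \cdot 0 \cdot \frac{1}{3} \cdot 5 = 0 \cdot 0 \cdot 5 = 0 \cdot 5 = 0$)
$\left(Y + U{\left(L,-7 \right)}\right) \left(-1\right) = \left(122 + 0\right) \left(-1\right) = 122 \left(-1\right) = -122$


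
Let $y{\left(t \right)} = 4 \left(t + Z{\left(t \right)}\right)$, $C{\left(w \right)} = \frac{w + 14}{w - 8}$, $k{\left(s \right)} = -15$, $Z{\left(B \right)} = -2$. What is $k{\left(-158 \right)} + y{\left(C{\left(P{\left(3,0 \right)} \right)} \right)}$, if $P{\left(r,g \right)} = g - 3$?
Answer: $-27$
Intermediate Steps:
$P{\left(r,g \right)} = -3 + g$
$C{\left(w \right)} = \frac{14 + w}{-8 + w}$
$y{\left(t \right)} = -8 + 4 t$ ($y{\left(t \right)} = 4 \left(t - 2\right) = 4 \left(-2 + t\right) = -8 + 4 t$)
$k{\left(-158 \right)} + y{\left(C{\left(P{\left(3,0 \right)} \right)} \right)} = -15 - \left(8 - 4 \frac{14 + \left(-3 + 0\right)}{-8 + \left(-3 + 0\right)}\right) = -15 - \left(8 - 4 \frac{14 - 3}{-8 - 3}\right) = -15 - \left(8 - 4 \frac{1}{-11} \cdot 11\right) = -15 - \left(8 - 4 \left(\left(- \frac{1}{11}\right) 11\right)\right) = -15 + \left(-8 + 4 \left(-1\right)\right) = -15 - 12 = -27$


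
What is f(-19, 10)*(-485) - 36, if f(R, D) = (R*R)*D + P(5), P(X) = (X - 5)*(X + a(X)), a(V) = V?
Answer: -1750886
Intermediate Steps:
P(X) = 2*X*(-5 + X) (P(X) = (X - 5)*(X + X) = (-5 + X)*(2*X) = 2*X*(-5 + X))
f(R, D) = D*R² (f(R, D) = (R*R)*D + 2*5*(-5 + 5) = R²*D + 2*5*0 = D*R² + 0 = D*R²)
f(-19, 10)*(-485) - 36 = (10*(-19)²)*(-485) - 36 = (10*361)*(-485) - 36 = 3610*(-485) - 36 = -1750850 - 36 = -1750886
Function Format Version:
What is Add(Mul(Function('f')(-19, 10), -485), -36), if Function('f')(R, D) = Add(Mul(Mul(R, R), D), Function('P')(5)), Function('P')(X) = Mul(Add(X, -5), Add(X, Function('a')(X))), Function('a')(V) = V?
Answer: -1750886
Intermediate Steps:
Function('P')(X) = Mul(2, X, Add(-5, X)) (Function('P')(X) = Mul(Add(X, -5), Add(X, X)) = Mul(Add(-5, X), Mul(2, X)) = Mul(2, X, Add(-5, X)))
Function('f')(R, D) = Mul(D, Pow(R, 2)) (Function('f')(R, D) = Add(Mul(Mul(R, R), D), Mul(2, 5, Add(-5, 5))) = Add(Mul(Pow(R, 2), D), Mul(2, 5, 0)) = Add(Mul(D, Pow(R, 2)), 0) = Mul(D, Pow(R, 2)))
Add(Mul(Function('f')(-19, 10), -485), -36) = Add(Mul(Mul(10, Pow(-19, 2)), -485), -36) = Add(Mul(Mul(10, 361), -485), -36) = Add(Mul(3610, -485), -36) = Add(-1750850, -36) = -1750886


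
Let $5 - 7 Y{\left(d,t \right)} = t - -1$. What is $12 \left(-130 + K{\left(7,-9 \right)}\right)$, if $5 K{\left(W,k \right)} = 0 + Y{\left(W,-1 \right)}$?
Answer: $- \frac{10908}{7} \approx -1558.3$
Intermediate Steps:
$Y{\left(d,t \right)} = \frac{4}{7} - \frac{t}{7}$ ($Y{\left(d,t \right)} = \frac{5}{7} - \frac{t - -1}{7} = \frac{5}{7} - \frac{t + 1}{7} = \frac{5}{7} - \frac{1 + t}{7} = \frac{5}{7} - \left(\frac{1}{7} + \frac{t}{7}\right) = \frac{4}{7} - \frac{t}{7}$)
$K{\left(W,k \right)} = \frac{1}{7}$ ($K{\left(W,k \right)} = \frac{0 + \left(\frac{4}{7} - - \frac{1}{7}\right)}{5} = \frac{0 + \left(\frac{4}{7} + \frac{1}{7}\right)}{5} = \frac{0 + \frac{5}{7}}{5} = \frac{1}{5} \cdot \frac{5}{7} = \frac{1}{7}$)
$12 \left(-130 + K{\left(7,-9 \right)}\right) = 12 \left(-130 + \frac{1}{7}\right) = 12 \left(- \frac{909}{7}\right) = - \frac{10908}{7}$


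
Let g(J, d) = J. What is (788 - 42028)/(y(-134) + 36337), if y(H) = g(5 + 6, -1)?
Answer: -10310/9087 ≈ -1.1346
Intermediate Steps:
y(H) = 11 (y(H) = 5 + 6 = 11)
(788 - 42028)/(y(-134) + 36337) = (788 - 42028)/(11 + 36337) = -41240/36348 = -41240*1/36348 = -10310/9087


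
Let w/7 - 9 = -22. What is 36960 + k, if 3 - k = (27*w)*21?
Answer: 88560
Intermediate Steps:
w = -91 (w = 63 + 7*(-22) = 63 - 154 = -91)
k = 51600 (k = 3 - 27*(-91)*21 = 3 - (-2457)*21 = 3 - 1*(-51597) = 3 + 51597 = 51600)
36960 + k = 36960 + 51600 = 88560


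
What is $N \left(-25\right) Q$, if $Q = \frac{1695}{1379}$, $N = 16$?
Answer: $- \frac{678000}{1379} \approx -491.66$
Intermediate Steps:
$Q = \frac{1695}{1379}$ ($Q = 1695 \cdot \frac{1}{1379} = \frac{1695}{1379} \approx 1.2292$)
$N \left(-25\right) Q = 16 \left(-25\right) \frac{1695}{1379} = \left(-400\right) \frac{1695}{1379} = - \frac{678000}{1379}$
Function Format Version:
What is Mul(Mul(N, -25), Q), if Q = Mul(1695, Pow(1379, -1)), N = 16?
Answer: Rational(-678000, 1379) ≈ -491.66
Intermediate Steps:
Q = Rational(1695, 1379) (Q = Mul(1695, Rational(1, 1379)) = Rational(1695, 1379) ≈ 1.2292)
Mul(Mul(N, -25), Q) = Mul(Mul(16, -25), Rational(1695, 1379)) = Mul(-400, Rational(1695, 1379)) = Rational(-678000, 1379)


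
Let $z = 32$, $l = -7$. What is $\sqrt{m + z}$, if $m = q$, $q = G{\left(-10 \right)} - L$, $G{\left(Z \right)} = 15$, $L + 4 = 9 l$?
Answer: $\sqrt{114} \approx 10.677$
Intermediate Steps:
$L = -67$ ($L = -4 + 9 \left(-7\right) = -4 - 63 = -67$)
$q = 82$ ($q = 15 - -67 = 15 + 67 = 82$)
$m = 82$
$\sqrt{m + z} = \sqrt{82 + 32} = \sqrt{114}$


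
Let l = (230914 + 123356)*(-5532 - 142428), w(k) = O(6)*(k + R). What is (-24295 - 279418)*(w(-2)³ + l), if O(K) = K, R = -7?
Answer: 15920011835163432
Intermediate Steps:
w(k) = -42 + 6*k (w(k) = 6*(k - 7) = 6*(-7 + k) = -42 + 6*k)
l = -52417789200 (l = 354270*(-147960) = -52417789200)
(-24295 - 279418)*(w(-2)³ + l) = (-24295 - 279418)*((-42 + 6*(-2))³ - 52417789200) = -303713*((-42 - 12)³ - 52417789200) = -303713*((-54)³ - 52417789200) = -303713*(-157464 - 52417789200) = -303713*(-52417946664) = 15920011835163432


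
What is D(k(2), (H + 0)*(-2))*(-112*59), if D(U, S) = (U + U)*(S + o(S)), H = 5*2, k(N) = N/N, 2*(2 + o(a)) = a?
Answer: 422912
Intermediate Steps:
o(a) = -2 + a/2
k(N) = 1
H = 10
D(U, S) = 2*U*(-2 + 3*S/2) (D(U, S) = (U + U)*(S + (-2 + S/2)) = (2*U)*(-2 + 3*S/2) = 2*U*(-2 + 3*S/2))
D(k(2), (H + 0)*(-2))*(-112*59) = (1*(-4 + 3*((10 + 0)*(-2))))*(-112*59) = (1*(-4 + 3*(10*(-2))))*(-6608) = (1*(-4 + 3*(-20)))*(-6608) = (1*(-4 - 60))*(-6608) = (1*(-64))*(-6608) = -64*(-6608) = 422912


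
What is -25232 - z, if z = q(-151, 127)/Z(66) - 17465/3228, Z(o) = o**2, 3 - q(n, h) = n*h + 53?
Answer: -7391188654/292941 ≈ -25231.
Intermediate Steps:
q(n, h) = -50 - h*n (q(n, h) = 3 - (n*h + 53) = 3 - (h*n + 53) = 3 - (53 + h*n) = 3 + (-53 - h*n) = -50 - h*n)
z = -298658/292941 (z = (-50 - 1*127*(-151))/(66**2) - 17465/3228 = (-50 + 19177)/4356 - 17465*1/3228 = 19127*(1/4356) - 17465/3228 = 19127/4356 - 17465/3228 = -298658/292941 ≈ -1.0195)
-25232 - z = -25232 - 1*(-298658/292941) = -25232 + 298658/292941 = -7391188654/292941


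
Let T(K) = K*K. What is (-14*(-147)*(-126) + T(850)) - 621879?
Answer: -158687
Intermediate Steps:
T(K) = K²
(-14*(-147)*(-126) + T(850)) - 621879 = (-14*(-147)*(-126) + 850²) - 621879 = (2058*(-126) + 722500) - 621879 = (-259308 + 722500) - 621879 = 463192 - 621879 = -158687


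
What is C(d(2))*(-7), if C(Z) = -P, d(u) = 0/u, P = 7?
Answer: 49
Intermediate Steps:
d(u) = 0
C(Z) = -7 (C(Z) = -1*7 = -7)
C(d(2))*(-7) = -7*(-7) = 49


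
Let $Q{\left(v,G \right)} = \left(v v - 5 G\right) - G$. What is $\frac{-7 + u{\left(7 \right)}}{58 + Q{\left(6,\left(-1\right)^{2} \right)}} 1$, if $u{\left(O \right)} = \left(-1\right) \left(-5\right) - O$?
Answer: $- \frac{9}{88} \approx -0.10227$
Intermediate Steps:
$u{\left(O \right)} = 5 - O$
$Q{\left(v,G \right)} = v^{2} - 6 G$ ($Q{\left(v,G \right)} = \left(v^{2} - 5 G\right) - G = v^{2} - 6 G$)
$\frac{-7 + u{\left(7 \right)}}{58 + Q{\left(6,\left(-1\right)^{2} \right)}} 1 = \frac{-7 + \left(5 - 7\right)}{58 + \left(6^{2} - 6 \left(-1\right)^{2}\right)} 1 = \frac{-7 + \left(5 - 7\right)}{58 + \left(36 - 6\right)} 1 = \frac{-7 - 2}{58 + \left(36 - 6\right)} 1 = - \frac{9}{58 + 30} \cdot 1 = - \frac{9}{88} \cdot 1 = \left(-9\right) \frac{1}{88} \cdot 1 = \left(- \frac{9}{88}\right) 1 = - \frac{9}{88}$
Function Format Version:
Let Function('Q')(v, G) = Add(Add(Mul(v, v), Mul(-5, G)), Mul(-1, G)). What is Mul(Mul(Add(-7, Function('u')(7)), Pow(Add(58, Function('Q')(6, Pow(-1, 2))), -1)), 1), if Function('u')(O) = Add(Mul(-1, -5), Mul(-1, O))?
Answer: Rational(-9, 88) ≈ -0.10227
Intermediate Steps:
Function('u')(O) = Add(5, Mul(-1, O))
Function('Q')(v, G) = Add(Pow(v, 2), Mul(-6, G)) (Function('Q')(v, G) = Add(Add(Pow(v, 2), Mul(-5, G)), Mul(-1, G)) = Add(Pow(v, 2), Mul(-6, G)))
Mul(Mul(Add(-7, Function('u')(7)), Pow(Add(58, Function('Q')(6, Pow(-1, 2))), -1)), 1) = Mul(Mul(Add(-7, Add(5, Mul(-1, 7))), Pow(Add(58, Add(Pow(6, 2), Mul(-6, Pow(-1, 2)))), -1)), 1) = Mul(Mul(Add(-7, Add(5, -7)), Pow(Add(58, Add(36, Mul(-6, 1))), -1)), 1) = Mul(Mul(Add(-7, -2), Pow(Add(58, Add(36, -6)), -1)), 1) = Mul(Mul(-9, Pow(Add(58, 30), -1)), 1) = Mul(Mul(-9, Pow(88, -1)), 1) = Mul(Mul(-9, Rational(1, 88)), 1) = Mul(Rational(-9, 88), 1) = Rational(-9, 88)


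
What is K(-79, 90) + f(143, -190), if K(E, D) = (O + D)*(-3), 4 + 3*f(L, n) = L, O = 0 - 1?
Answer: -662/3 ≈ -220.67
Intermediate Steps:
O = -1
f(L, n) = -4/3 + L/3
K(E, D) = 3 - 3*D (K(E, D) = (-1 + D)*(-3) = 3 - 3*D)
K(-79, 90) + f(143, -190) = (3 - 3*90) + (-4/3 + (⅓)*143) = (3 - 270) + (-4/3 + 143/3) = -267 + 139/3 = -662/3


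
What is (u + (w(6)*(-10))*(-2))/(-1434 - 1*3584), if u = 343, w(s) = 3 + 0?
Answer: -31/386 ≈ -0.080311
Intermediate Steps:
w(s) = 3
(u + (w(6)*(-10))*(-2))/(-1434 - 1*3584) = (343 + (3*(-10))*(-2))/(-1434 - 1*3584) = (343 - 30*(-2))/(-1434 - 3584) = (343 + 60)/(-5018) = 403*(-1/5018) = -31/386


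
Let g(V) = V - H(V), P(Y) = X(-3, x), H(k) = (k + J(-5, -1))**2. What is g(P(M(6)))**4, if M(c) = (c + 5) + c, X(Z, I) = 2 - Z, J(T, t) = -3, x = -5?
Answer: 1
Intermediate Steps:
H(k) = (-3 + k)**2 (H(k) = (k - 3)**2 = (-3 + k)**2)
M(c) = 5 + 2*c (M(c) = (5 + c) + c = 5 + 2*c)
P(Y) = 5 (P(Y) = 2 - 1*(-3) = 2 + 3 = 5)
g(V) = V - (-3 + V)**2
g(P(M(6)))**4 = (5 - (-3 + 5)**2)**4 = (5 - 1*2**2)**4 = (5 - 1*4)**4 = (5 - 4)**4 = 1**4 = 1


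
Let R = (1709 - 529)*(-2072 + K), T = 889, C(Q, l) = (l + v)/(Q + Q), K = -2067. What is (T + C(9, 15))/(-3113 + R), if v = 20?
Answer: -16037/87968394 ≈ -0.00018230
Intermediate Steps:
C(Q, l) = (20 + l)/(2*Q) (C(Q, l) = (l + 20)/(Q + Q) = (20 + l)/((2*Q)) = (20 + l)*(1/(2*Q)) = (20 + l)/(2*Q))
R = -4884020 (R = (1709 - 529)*(-2072 - 2067) = 1180*(-4139) = -4884020)
(T + C(9, 15))/(-3113 + R) = (889 + (½)*(20 + 15)/9)/(-3113 - 4884020) = (889 + (½)*(⅑)*35)/(-4887133) = (889 + 35/18)*(-1/4887133) = (16037/18)*(-1/4887133) = -16037/87968394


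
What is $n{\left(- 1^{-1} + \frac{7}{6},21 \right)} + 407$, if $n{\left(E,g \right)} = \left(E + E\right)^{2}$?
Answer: $\frac{3664}{9} \approx 407.11$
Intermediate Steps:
$n{\left(E,g \right)} = 4 E^{2}$ ($n{\left(E,g \right)} = \left(2 E\right)^{2} = 4 E^{2}$)
$n{\left(- 1^{-1} + \frac{7}{6},21 \right)} + 407 = 4 \left(- 1^{-1} + \frac{7}{6}\right)^{2} + 407 = 4 \left(\left(-1\right) 1 + 7 \cdot \frac{1}{6}\right)^{2} + 407 = 4 \left(-1 + \frac{7}{6}\right)^{2} + 407 = \frac{4}{36} + 407 = 4 \cdot \frac{1}{36} + 407 = \frac{1}{9} + 407 = \frac{3664}{9}$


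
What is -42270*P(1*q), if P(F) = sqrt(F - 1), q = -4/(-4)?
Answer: 0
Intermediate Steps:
q = 1 (q = -4*(-1/4) = 1)
P(F) = sqrt(-1 + F)
-42270*P(1*q) = -42270*sqrt(-1 + 1*1) = -42270*sqrt(-1 + 1) = -42270*sqrt(0) = -42270*0 = 0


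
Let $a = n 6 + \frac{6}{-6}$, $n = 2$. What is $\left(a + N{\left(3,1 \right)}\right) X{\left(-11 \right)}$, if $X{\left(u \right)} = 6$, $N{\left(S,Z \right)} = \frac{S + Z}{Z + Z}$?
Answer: $78$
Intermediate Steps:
$N{\left(S,Z \right)} = \frac{S + Z}{2 Z}$
$a = 11$ ($a = 2 \cdot 6 + \frac{6}{-6} = 12 + 6 \left(- \frac{1}{6}\right) = 12 - 1 = 11$)
$\left(a + N{\left(3,1 \right)}\right) X{\left(-11 \right)} = \left(11 + \frac{3 + 1}{2 \cdot 1}\right) 6 = \left(11 + \frac{1}{2} \cdot 1 \cdot 4\right) 6 = \left(11 + 2\right) 6 = 13 \cdot 6 = 78$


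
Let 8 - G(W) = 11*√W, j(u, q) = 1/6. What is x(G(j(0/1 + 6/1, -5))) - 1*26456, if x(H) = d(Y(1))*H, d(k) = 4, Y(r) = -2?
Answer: -26424 - 22*√6/3 ≈ -26442.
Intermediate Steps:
j(u, q) = ⅙
G(W) = 8 - 11*√W
x(H) = 4*H
x(G(j(0/1 + 6/1, -5))) - 1*26456 = 4*(8 - 11*√6/6) - 1*26456 = 4*(8 - 11*√6/6) - 26456 = (32 - 22*√6/3) - 26456 = -26424 - 22*√6/3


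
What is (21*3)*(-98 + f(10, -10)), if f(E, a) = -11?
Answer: -6867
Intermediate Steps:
(21*3)*(-98 + f(10, -10)) = (21*3)*(-98 - 11) = 63*(-109) = -6867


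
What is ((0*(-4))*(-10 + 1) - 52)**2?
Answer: 2704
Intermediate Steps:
((0*(-4))*(-10 + 1) - 52)**2 = (0*(-9) - 52)**2 = (0 - 52)**2 = (-52)**2 = 2704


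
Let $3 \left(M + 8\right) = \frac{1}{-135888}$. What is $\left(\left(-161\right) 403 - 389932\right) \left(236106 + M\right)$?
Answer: $- \frac{4863925784012985}{45296} \approx -1.0738 \cdot 10^{11}$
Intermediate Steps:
$M = - \frac{3261313}{407664}$ ($M = -8 + \frac{1}{3 \left(-135888\right)} = -8 + \frac{1}{3} \left(- \frac{1}{135888}\right) = -8 - \frac{1}{407664} = - \frac{3261313}{407664} \approx -8.0$)
$\left(\left(-161\right) 403 - 389932\right) \left(236106 + M\right) = \left(\left(-161\right) 403 - 389932\right) \left(236106 - \frac{3261313}{407664}\right) = \left(-64883 - 389932\right) \frac{96248655071}{407664} = \left(-454815\right) \frac{96248655071}{407664} = - \frac{4863925784012985}{45296}$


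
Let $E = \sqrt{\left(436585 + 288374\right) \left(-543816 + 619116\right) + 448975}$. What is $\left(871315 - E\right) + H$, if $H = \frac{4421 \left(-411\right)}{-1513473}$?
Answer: $\frac{439571181342}{504491} - 5 \sqrt{2183594467} \approx 6.3767 \cdot 10^{5}$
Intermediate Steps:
$H = \frac{605677}{504491}$ ($H = \left(-1817031\right) \left(- \frac{1}{1513473}\right) = \frac{605677}{504491} \approx 1.2006$)
$E = 5 \sqrt{2183594467}$ ($E = \sqrt{724959 \cdot 75300 + 448975} = \sqrt{54589412700 + 448975} = \sqrt{54589861675} = 5 \sqrt{2183594467} \approx 2.3364 \cdot 10^{5}$)
$\left(871315 - E\right) + H = \left(871315 - 5 \sqrt{2183594467}\right) + \frac{605677}{504491} = \frac{439571181342}{504491} - 5 \sqrt{2183594467}$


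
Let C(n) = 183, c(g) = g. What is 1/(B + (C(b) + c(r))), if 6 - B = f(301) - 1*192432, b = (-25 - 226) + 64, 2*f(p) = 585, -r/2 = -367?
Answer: 2/386125 ≈ 5.1797e-6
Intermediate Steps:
r = 734 (r = -2*(-367) = 734)
f(p) = 585/2 (f(p) = (1/2)*585 = 585/2)
b = -187 (b = -251 + 64 = -187)
B = 384291/2 (B = 6 - (585/2 - 1*192432) = 6 - (585/2 - 192432) = 6 - 1*(-384279/2) = 6 + 384279/2 = 384291/2 ≈ 1.9215e+5)
1/(B + (C(b) + c(r))) = 1/(384291/2 + (183 + 734)) = 1/(384291/2 + 917) = 1/(386125/2) = 2/386125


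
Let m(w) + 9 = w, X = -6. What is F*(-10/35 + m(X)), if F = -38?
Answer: 4066/7 ≈ 580.86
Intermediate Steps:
m(w) = -9 + w
F*(-10/35 + m(X)) = -38*(-10/35 + (-9 - 6)) = -38*(-10*1/35 - 15) = -38*(-2/7 - 15) = -38*(-107/7) = 4066/7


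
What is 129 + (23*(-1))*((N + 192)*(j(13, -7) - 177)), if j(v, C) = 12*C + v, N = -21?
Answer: 975513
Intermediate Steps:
j(v, C) = v + 12*C
129 + (23*(-1))*((N + 192)*(j(13, -7) - 177)) = 129 + (23*(-1))*((-21 + 192)*((13 + 12*(-7)) - 177)) = 129 - 3933*((13 - 84) - 177) = 129 - 3933*(-71 - 177) = 129 - 3933*(-248) = 129 - 23*(-42408) = 129 + 975384 = 975513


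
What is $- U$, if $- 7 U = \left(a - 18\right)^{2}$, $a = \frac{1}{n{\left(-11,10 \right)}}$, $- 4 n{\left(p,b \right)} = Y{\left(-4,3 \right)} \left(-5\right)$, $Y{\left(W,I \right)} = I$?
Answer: $\frac{10108}{225} \approx 44.924$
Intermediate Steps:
$n{\left(p,b \right)} = \frac{15}{4}$ ($n{\left(p,b \right)} = - \frac{3 \left(-5\right)}{4} = \left(- \frac{1}{4}\right) \left(-15\right) = \frac{15}{4}$)
$a = \frac{4}{15}$ ($a = \frac{1}{\frac{15}{4}} = \frac{4}{15} \approx 0.26667$)
$U = - \frac{10108}{225}$ ($U = - \frac{\left(\frac{4}{15} - 18\right)^{2}}{7} = - \frac{\left(- \frac{266}{15}\right)^{2}}{7} = \left(- \frac{1}{7}\right) \frac{70756}{225} = - \frac{10108}{225} \approx -44.924$)
$- U = \left(-1\right) \left(- \frac{10108}{225}\right) = \frac{10108}{225}$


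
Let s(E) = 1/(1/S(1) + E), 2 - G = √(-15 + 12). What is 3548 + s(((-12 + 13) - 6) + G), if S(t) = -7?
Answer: 2238634/631 + 49*I*√3/631 ≈ 3547.8 + 0.1345*I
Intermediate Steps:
G = 2 - I*√3 (G = 2 - √(-15 + 12) = 2 - √(-3) = 2 - I*√3 ≈ 2.0 - 1.732*I)
s(E) = 1/(-⅐ + E) (s(E) = 1/(1/(-7) + E) = 1/(-⅐ + E))
3548 + s(((-12 + 13) - 6) + G) = 3548 + 7/(-1 + 7*(((-12 + 13) - 6) + (2 - I*√3))) = 3548 + 7/(-1 + 7*((1 - 6) + (2 - I*√3))) = 3548 + 7/(-1 + 7*(-5 + (2 - I*√3))) = 3548 + 7/(-1 + 7*(-3 - I*√3)) = 3548 + 7/(-1 + (-21 - 7*I*√3)) = 3548 + 7/(-22 - 7*I*√3)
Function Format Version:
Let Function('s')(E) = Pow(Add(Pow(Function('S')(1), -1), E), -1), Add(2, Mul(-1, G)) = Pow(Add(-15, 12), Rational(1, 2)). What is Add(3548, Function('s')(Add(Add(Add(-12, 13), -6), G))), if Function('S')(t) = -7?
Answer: Add(Rational(2238634, 631), Mul(Rational(49, 631), I, Pow(3, Rational(1, 2)))) ≈ Add(3547.8, Mul(0.13450, I))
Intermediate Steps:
G = Add(2, Mul(-1, I, Pow(3, Rational(1, 2)))) (G = Add(2, Mul(-1, Pow(Add(-15, 12), Rational(1, 2)))) = Add(2, Mul(-1, Pow(-3, Rational(1, 2)))) = Add(2, Mul(-1, Mul(I, Pow(3, Rational(1, 2))))) = Add(2, Mul(-1, I, Pow(3, Rational(1, 2)))) ≈ Add(2.0000, Mul(-1.7320, I)))
Function('s')(E) = Pow(Add(Rational(-1, 7), E), -1) (Function('s')(E) = Pow(Add(Pow(-7, -1), E), -1) = Pow(Add(Rational(-1, 7), E), -1))
Add(3548, Function('s')(Add(Add(Add(-12, 13), -6), G))) = Add(3548, Mul(7, Pow(Add(-1, Mul(7, Add(Add(Add(-12, 13), -6), Add(2, Mul(-1, I, Pow(3, Rational(1, 2))))))), -1))) = Add(3548, Mul(7, Pow(Add(-1, Mul(7, Add(Add(1, -6), Add(2, Mul(-1, I, Pow(3, Rational(1, 2))))))), -1))) = Add(3548, Mul(7, Pow(Add(-1, Mul(7, Add(-5, Add(2, Mul(-1, I, Pow(3, Rational(1, 2))))))), -1))) = Add(3548, Mul(7, Pow(Add(-1, Mul(7, Add(-3, Mul(-1, I, Pow(3, Rational(1, 2)))))), -1))) = Add(3548, Mul(7, Pow(Add(-1, Add(-21, Mul(-7, I, Pow(3, Rational(1, 2))))), -1))) = Add(3548, Mul(7, Pow(Add(-22, Mul(-7, I, Pow(3, Rational(1, 2)))), -1)))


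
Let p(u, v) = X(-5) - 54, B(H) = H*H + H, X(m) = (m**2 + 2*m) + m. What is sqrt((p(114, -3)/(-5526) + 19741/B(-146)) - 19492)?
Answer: I*sqrt(7409628337017010430)/19497570 ≈ 139.61*I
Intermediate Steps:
X(m) = m**2 + 3*m
B(H) = H + H**2 (B(H) = H**2 + H = H + H**2)
p(u, v) = -44 (p(u, v) = -5*(3 - 5) - 54 = -5*(-2) - 54 = 10 - 54 = -44)
sqrt((p(114, -3)/(-5526) + 19741/B(-146)) - 19492) = sqrt((-44/(-5526) + 19741/((-146*(1 - 146)))) - 19492) = sqrt((-44*(-1/5526) + 19741/((-146*(-145)))) - 19492) = sqrt((22/2763 + 19741/21170) - 19492) = sqrt(55010123/58492710 - 19492) = sqrt(-1140084893197/58492710) = I*sqrt(7409628337017010430)/19497570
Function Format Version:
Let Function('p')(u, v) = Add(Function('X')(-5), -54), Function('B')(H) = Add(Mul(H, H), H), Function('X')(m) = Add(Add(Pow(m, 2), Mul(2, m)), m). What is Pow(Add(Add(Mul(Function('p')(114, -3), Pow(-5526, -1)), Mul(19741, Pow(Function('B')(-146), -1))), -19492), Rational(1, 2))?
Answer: Mul(Rational(1, 19497570), I, Pow(7409628337017010430, Rational(1, 2))) ≈ Mul(139.61, I)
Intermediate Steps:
Function('X')(m) = Add(Pow(m, 2), Mul(3, m))
Function('B')(H) = Add(H, Pow(H, 2)) (Function('B')(H) = Add(Pow(H, 2), H) = Add(H, Pow(H, 2)))
Function('p')(u, v) = -44 (Function('p')(u, v) = Add(Mul(-5, Add(3, -5)), -54) = Add(Mul(-5, -2), -54) = Add(10, -54) = -44)
Pow(Add(Add(Mul(Function('p')(114, -3), Pow(-5526, -1)), Mul(19741, Pow(Function('B')(-146), -1))), -19492), Rational(1, 2)) = Pow(Add(Add(Mul(-44, Pow(-5526, -1)), Mul(19741, Pow(Mul(-146, Add(1, -146)), -1))), -19492), Rational(1, 2)) = Pow(Add(Add(Mul(-44, Rational(-1, 5526)), Mul(19741, Pow(Mul(-146, -145), -1))), -19492), Rational(1, 2)) = Pow(Add(Add(Rational(22, 2763), Mul(19741, Pow(21170, -1))), -19492), Rational(1, 2)) = Pow(Add(Add(Rational(22, 2763), Mul(19741, Rational(1, 21170))), -19492), Rational(1, 2)) = Pow(Add(Add(Rational(22, 2763), Rational(19741, 21170)), -19492), Rational(1, 2)) = Pow(Add(Rational(55010123, 58492710), -19492), Rational(1, 2)) = Pow(Rational(-1140084893197, 58492710), Rational(1, 2)) = Mul(Rational(1, 19497570), I, Pow(7409628337017010430, Rational(1, 2)))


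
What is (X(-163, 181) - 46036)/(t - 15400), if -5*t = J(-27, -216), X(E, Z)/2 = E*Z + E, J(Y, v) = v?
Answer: 65855/9598 ≈ 6.8613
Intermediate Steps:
X(E, Z) = 2*E + 2*E*Z (X(E, Z) = 2*(E*Z + E) = 2*(E + E*Z) = 2*E + 2*E*Z)
t = 216/5 (t = -1/5*(-216) = 216/5 ≈ 43.200)
(X(-163, 181) - 46036)/(t - 15400) = (2*(-163)*(1 + 181) - 46036)/(216/5 - 15400) = (2*(-163)*182 - 46036)/(-76784/5) = (-59332 - 46036)*(-5/76784) = -105368*(-5/76784) = 65855/9598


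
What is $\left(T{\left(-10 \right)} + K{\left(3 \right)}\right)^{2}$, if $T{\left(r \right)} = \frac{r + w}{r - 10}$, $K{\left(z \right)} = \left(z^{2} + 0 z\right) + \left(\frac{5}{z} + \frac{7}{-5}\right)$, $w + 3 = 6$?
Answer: $\frac{332929}{3600} \approx 92.48$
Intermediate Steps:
$w = 3$ ($w = -3 + 6 = 3$)
$K{\left(z \right)} = - \frac{7}{5} + z^{2} + \frac{5}{z}$ ($K{\left(z \right)} = \left(z^{2} + 0\right) + \left(\frac{5}{z} + 7 \left(- \frac{1}{5}\right)\right) = z^{2} - \left(\frac{7}{5} - \frac{5}{z}\right) = - \frac{7}{5} + z^{2} + \frac{5}{z}$)
$T{\left(r \right)} = \frac{3 + r}{-10 + r}$ ($T{\left(r \right)} = \frac{r + 3}{r - 10} = \frac{3 + r}{-10 + r}$)
$\left(T{\left(-10 \right)} + K{\left(3 \right)}\right)^{2} = \left(\frac{3 - 10}{-10 - 10} + \left(- \frac{7}{5} + 3^{2} + \frac{5}{3}\right)\right)^{2} = \left(\frac{1}{-20} \left(-7\right) + \left(- \frac{7}{5} + 9 + 5 \cdot \frac{1}{3}\right)\right)^{2} = \left(\left(- \frac{1}{20}\right) \left(-7\right) + \left(- \frac{7}{5} + 9 + \frac{5}{3}\right)\right)^{2} = \left(\frac{7}{20} + \frac{139}{15}\right)^{2} = \left(\frac{577}{60}\right)^{2} = \frac{332929}{3600}$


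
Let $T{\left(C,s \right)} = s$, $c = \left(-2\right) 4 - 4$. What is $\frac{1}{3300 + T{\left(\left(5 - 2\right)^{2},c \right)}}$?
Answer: $\frac{1}{3288} \approx 0.00030414$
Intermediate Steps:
$c = -12$ ($c = -8 - 4 = -12$)
$\frac{1}{3300 + T{\left(\left(5 - 2\right)^{2},c \right)}} = \frac{1}{3300 - 12} = \frac{1}{3288}$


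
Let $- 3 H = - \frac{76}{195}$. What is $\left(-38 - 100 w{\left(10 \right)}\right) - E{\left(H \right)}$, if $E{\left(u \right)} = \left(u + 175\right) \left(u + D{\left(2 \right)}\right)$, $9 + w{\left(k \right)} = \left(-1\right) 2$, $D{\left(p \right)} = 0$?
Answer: $\frac{355656674}{342225} \approx 1039.2$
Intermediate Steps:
$w{\left(k \right)} = -11$ ($w{\left(k \right)} = -9 - 2 = -11$)
$H = \frac{76}{585}$ ($H = - \frac{\left(-76\right) \frac{1}{195}}{3} = \left(- \frac{1}{3}\right) \left(- \frac{76}{195}\right) = \frac{76}{585} \approx 0.12991$)
$E{\left(u \right)} = u \left(175 + u\right)$ ($E{\left(u \right)} = \left(u + 175\right) \left(u + 0\right) = \left(175 + u\right) u = u \left(175 + u\right)$)
$\left(-38 - 100 w{\left(10 \right)}\right) - E{\left(H \right)} = \left(-38 - -1100\right) - \frac{76 \left(175 + \frac{76}{585}\right)}{585} = \left(-38 + 1100\right) - \frac{76}{585} \cdot \frac{102451}{585} = 1062 - \frac{7786276}{342225} = \frac{355656674}{342225}$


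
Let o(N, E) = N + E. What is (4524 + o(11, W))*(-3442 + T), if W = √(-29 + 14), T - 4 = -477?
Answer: -17754525 - 3915*I*√15 ≈ -1.7755e+7 - 15163.0*I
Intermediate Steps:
T = -473 (T = 4 - 477 = -473)
W = I*√15 (W = √(-15) = I*√15 ≈ 3.873*I)
o(N, E) = E + N
(4524 + o(11, W))*(-3442 + T) = (4524 + (I*√15 + 11))*(-3442 - 473) = (4524 + (11 + I*√15))*(-3915) = (4535 + I*√15)*(-3915) = -17754525 - 3915*I*√15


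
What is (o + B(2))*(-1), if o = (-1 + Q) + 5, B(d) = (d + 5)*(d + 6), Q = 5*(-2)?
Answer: -50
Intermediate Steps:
Q = -10
B(d) = (5 + d)*(6 + d)
o = -6 (o = (-1 - 10) + 5 = -11 + 5 = -6)
(o + B(2))*(-1) = (-6 + (30 + 2² + 11*2))*(-1) = (-6 + (30 + 4 + 22))*(-1) = (-6 + 56)*(-1) = 50*(-1) = -50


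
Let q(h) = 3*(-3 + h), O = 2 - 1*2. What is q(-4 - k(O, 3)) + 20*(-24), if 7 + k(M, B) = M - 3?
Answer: -471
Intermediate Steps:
O = 0 (O = 2 - 2 = 0)
k(M, B) = -10 + M (k(M, B) = -7 + (M - 3) = -7 + (-3 + M) = -10 + M)
q(h) = -9 + 3*h
q(-4 - k(O, 3)) + 20*(-24) = (-9 + 3*(-4 - (-10 + 0))) + 20*(-24) = (-9 + 3*(-4 - 1*(-10))) - 480 = (-9 + 3*(-4 + 10)) - 480 = (-9 + 3*6) - 480 = (-9 + 18) - 480 = 9 - 480 = -471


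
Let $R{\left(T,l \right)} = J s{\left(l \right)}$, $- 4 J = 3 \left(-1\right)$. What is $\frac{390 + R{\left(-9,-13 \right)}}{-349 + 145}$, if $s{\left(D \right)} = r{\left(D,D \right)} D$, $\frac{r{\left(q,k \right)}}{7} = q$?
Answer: $- \frac{1703}{272} \approx -6.261$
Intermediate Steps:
$r{\left(q,k \right)} = 7 q$
$s{\left(D \right)} = 7 D^{2}$ ($s{\left(D \right)} = 7 D D = 7 D^{2}$)
$J = \frac{3}{4}$ ($J = - \frac{3 \left(-1\right)}{4} = \left(- \frac{1}{4}\right) \left(-3\right) = \frac{3}{4} \approx 0.75$)
$R{\left(T,l \right)} = \frac{21 l^{2}}{4}$ ($R{\left(T,l \right)} = \frac{3 \cdot 7 l^{2}}{4} = \frac{21 l^{2}}{4}$)
$\frac{390 + R{\left(-9,-13 \right)}}{-349 + 145} = \frac{390 + \frac{21 \left(-13\right)^{2}}{4}}{-349 + 145} = \frac{390 + \frac{21}{4} \cdot 169}{-204} = \left(390 + \frac{3549}{4}\right) \left(- \frac{1}{204}\right) = \frac{5109}{4} \left(- \frac{1}{204}\right) = - \frac{1703}{272}$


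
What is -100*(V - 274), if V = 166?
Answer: 10800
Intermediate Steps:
-100*(V - 274) = -100*(166 - 274) = -100*(-108) = 10800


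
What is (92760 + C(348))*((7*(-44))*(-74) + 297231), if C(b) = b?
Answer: 29796701484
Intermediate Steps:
(92760 + C(348))*((7*(-44))*(-74) + 297231) = (92760 + 348)*((7*(-44))*(-74) + 297231) = 93108*(-308*(-74) + 297231) = 93108*(22792 + 297231) = 93108*320023 = 29796701484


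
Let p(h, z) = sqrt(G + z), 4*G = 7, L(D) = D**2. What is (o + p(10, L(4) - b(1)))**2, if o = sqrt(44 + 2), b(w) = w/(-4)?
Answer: 64 + 12*sqrt(23) ≈ 121.55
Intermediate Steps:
b(w) = -w/4 (b(w) = w*(-1/4) = -w/4)
G = 7/4 (G = (1/4)*7 = 7/4 ≈ 1.7500)
p(h, z) = sqrt(7/4 + z)
o = sqrt(46) ≈ 6.7823
(o + p(10, L(4) - b(1)))**2 = (sqrt(46) + sqrt(7 + 4*(4**2 - (-1)/4))/2)**2 = (sqrt(46) + sqrt(7 + 4*(16 - 1*(-1/4)))/2)**2 = (sqrt(46) + sqrt(7 + 4*(16 + 1/4))/2)**2 = (sqrt(46) + sqrt(7 + 4*(65/4))/2)**2 = (sqrt(46) + sqrt(7 + 65)/2)**2 = (sqrt(46) + sqrt(72)/2)**2 = (sqrt(46) + (6*sqrt(2))/2)**2 = (sqrt(46) + 3*sqrt(2))**2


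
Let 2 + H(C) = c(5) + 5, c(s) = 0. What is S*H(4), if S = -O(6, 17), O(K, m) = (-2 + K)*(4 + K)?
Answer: -120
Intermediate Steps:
S = -40 (S = -(-8 + 6**2 + 2*6) = -(-8 + 36 + 12) = -1*40 = -40)
H(C) = 3 (H(C) = -2 + (0 + 5) = -2 + 5 = 3)
S*H(4) = -40*3 = -120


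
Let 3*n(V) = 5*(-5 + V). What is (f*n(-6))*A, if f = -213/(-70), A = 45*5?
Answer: -175725/14 ≈ -12552.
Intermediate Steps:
n(V) = -25/3 + 5*V/3 (n(V) = (5*(-5 + V))/3 = (-25 + 5*V)/3 = -25/3 + 5*V/3)
A = 225
f = 213/70 (f = -213*(-1/70) = 213/70 ≈ 3.0429)
(f*n(-6))*A = (213*(-25/3 + (5/3)*(-6))/70)*225 = (213*(-25/3 - 10)/70)*225 = ((213/70)*(-55/3))*225 = -781/14*225 = -175725/14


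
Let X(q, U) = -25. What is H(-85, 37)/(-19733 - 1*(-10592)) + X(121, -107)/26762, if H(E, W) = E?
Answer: 2046245/244631442 ≈ 0.0083646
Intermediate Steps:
H(-85, 37)/(-19733 - 1*(-10592)) + X(121, -107)/26762 = -85/(-19733 - 1*(-10592)) - 25/26762 = -85/(-19733 + 10592) - 25*1/26762 = -85/(-9141) - 25/26762 = -85*(-1/9141) - 25/26762 = 85/9141 - 25/26762 = 2046245/244631442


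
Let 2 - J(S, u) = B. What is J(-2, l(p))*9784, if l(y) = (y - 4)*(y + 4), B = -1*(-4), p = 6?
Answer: -19568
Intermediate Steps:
B = 4
l(y) = (-4 + y)*(4 + y)
J(S, u) = -2 (J(S, u) = 2 - 1*4 = 2 - 4 = -2)
J(-2, l(p))*9784 = -2*9784 = -19568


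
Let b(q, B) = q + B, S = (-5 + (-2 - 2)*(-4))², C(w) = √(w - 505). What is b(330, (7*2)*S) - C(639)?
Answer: 2024 - √134 ≈ 2012.4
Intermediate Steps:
C(w) = √(-505 + w)
S = 121 (S = (-5 - 4*(-4))² = (-5 + 16)² = 11² = 121)
b(q, B) = B + q
b(330, (7*2)*S) - C(639) = ((7*2)*121 + 330) - √(-505 + 639) = (14*121 + 330) - √134 = (1694 + 330) - √134 = 2024 - √134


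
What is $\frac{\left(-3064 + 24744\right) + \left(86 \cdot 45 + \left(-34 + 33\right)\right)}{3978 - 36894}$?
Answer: $- \frac{25549}{32916} \approx -0.77619$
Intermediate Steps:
$\frac{\left(-3064 + 24744\right) + \left(86 \cdot 45 + \left(-34 + 33\right)\right)}{3978 - 36894} = \frac{21680 + \left(3870 - 1\right)}{-32916} = \left(21680 + 3869\right) \left(- \frac{1}{32916}\right) = 25549 \left(- \frac{1}{32916}\right) = - \frac{25549}{32916}$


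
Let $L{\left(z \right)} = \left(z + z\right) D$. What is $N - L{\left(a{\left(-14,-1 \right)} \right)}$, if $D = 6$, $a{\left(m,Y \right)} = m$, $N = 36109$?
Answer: $36277$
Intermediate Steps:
$L{\left(z \right)} = 12 z$ ($L{\left(z \right)} = \left(z + z\right) 6 = 2 z 6 = 12 z$)
$N - L{\left(a{\left(-14,-1 \right)} \right)} = 36109 - 12 \left(-14\right) = 36109 - -168 = 36109 + 168 = 36277$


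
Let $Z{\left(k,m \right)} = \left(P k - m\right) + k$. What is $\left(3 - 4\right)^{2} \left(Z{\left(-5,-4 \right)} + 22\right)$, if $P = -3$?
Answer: $36$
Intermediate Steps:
$Z{\left(k,m \right)} = - m - 2 k$ ($Z{\left(k,m \right)} = \left(- 3 k - m\right) + k = \left(- m - 3 k\right) + k = - m - 2 k$)
$\left(3 - 4\right)^{2} \left(Z{\left(-5,-4 \right)} + 22\right) = \left(3 - 4\right)^{2} \left(\left(\left(-1\right) \left(-4\right) - -10\right) + 22\right) = \left(-1\right)^{2} \left(\left(4 + 10\right) + 22\right) = 1 \left(14 + 22\right) = 1 \cdot 36 = 36$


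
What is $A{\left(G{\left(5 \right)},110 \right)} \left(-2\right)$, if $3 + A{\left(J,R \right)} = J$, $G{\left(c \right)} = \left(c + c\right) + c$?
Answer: $-24$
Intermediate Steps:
$G{\left(c \right)} = 3 c$ ($G{\left(c \right)} = 2 c + c = 3 c$)
$A{\left(J,R \right)} = -3 + J$
$A{\left(G{\left(5 \right)},110 \right)} \left(-2\right) = \left(-3 + 3 \cdot 5\right) \left(-2\right) = \left(-3 + 15\right) \left(-2\right) = 12 \left(-2\right) = -24$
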